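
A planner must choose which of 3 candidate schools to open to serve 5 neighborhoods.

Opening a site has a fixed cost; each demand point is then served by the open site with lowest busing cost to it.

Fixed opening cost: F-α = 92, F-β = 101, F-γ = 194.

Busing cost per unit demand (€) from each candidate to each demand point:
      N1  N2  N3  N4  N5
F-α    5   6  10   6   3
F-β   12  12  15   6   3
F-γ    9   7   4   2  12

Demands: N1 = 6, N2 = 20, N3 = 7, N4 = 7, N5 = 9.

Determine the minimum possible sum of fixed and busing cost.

Open {F-α}: assign each demand point to its cheapest open site.
  N1→F-α 6×5=30, N2→F-α 20×6=120, N3→F-α 7×10=70, N4→F-α 7×6=42, N5→F-α 9×3=27
  busing cost 289, fixed 92 → total 381.
Compare {F-α, F-β}: busing cost 289 + fixed 193 = 482.
Compare {F-α, F-γ}: busing cost 219 + fixed 286 = 505.
Compare {F-γ}: busing cost 344 + fixed 194 = 538.
All other subsets cost ≥ 482. Minimum total cost: 381.

381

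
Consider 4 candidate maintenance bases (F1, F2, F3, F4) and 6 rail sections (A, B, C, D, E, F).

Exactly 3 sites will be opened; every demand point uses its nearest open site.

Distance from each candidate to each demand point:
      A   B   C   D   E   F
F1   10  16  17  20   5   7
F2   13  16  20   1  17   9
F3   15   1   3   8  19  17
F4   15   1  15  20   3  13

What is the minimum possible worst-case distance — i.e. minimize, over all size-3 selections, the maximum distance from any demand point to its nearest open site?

Open {F1, F2, F3}.
  Farthest demand point is A at distance 10 (to F1); all others are ≤ 10.
With {F1, F3, F4} the worst case is 10.
With {F2, F3, F4} the worst case is 13.
No size-3 selection achieves below 10.

10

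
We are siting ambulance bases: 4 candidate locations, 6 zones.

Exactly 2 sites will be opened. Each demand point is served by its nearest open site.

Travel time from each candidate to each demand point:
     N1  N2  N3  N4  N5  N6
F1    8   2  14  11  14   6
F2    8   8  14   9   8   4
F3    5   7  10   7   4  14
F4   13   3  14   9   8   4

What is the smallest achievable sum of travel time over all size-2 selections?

33

Open {F3, F4}.
  N1→F3 5, N2→F4 3, N3→F3 10, N4→F3 7, N5→F3 4, N6→F4 4  ⇒ total 33.
Compare {F1, F3}: total 34.
Compare {F2, F3}: total 37.
No size-2 selection does better; minimum is 33.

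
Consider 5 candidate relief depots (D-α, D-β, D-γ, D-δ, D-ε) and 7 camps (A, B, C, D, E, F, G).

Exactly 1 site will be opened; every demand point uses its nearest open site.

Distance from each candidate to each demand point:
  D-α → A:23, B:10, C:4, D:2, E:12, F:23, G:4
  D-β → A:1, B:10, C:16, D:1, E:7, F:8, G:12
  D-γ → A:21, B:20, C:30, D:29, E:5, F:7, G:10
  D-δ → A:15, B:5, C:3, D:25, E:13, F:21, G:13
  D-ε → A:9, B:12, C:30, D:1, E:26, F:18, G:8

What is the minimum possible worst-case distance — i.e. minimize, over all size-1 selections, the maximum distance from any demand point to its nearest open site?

Open {D-β}.
  Farthest demand point is C at distance 16 (to D-β); all others are ≤ 16.
With {D-α} the worst case is 23.
With {D-δ} the worst case is 25.
No size-1 selection achieves below 16.

16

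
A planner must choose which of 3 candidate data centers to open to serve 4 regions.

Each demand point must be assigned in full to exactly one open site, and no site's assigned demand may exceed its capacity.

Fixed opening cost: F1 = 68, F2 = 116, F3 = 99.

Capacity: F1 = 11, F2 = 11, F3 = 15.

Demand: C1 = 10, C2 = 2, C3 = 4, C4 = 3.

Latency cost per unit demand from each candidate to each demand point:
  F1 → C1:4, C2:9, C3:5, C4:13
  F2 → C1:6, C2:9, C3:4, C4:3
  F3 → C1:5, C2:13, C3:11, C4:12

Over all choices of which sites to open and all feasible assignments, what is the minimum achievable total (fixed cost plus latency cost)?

267

Open {F1, F2}; cheapest assignment that respects the capacities:
  F1 (cap 11, load 10): C1 — cost 10×4 = 40
  F2 (cap 11, load 9): C2, C3, C4 — cost 2×9 + 4×4 + 3×3 = 43
  Shipping 83, fixed 184 → total 267.
  Any other capacity-feasible assignment to {F1, F2} ships for at least 83.
Compare {F1, F3}: its best feasible assignment gives total 291.
Compare {F2, F3}: its best feasible assignment gives total 308.
Every other set of open sites that can feasibly serve all demand totals ≥ 291 even under its best assignment. Minimum: 267.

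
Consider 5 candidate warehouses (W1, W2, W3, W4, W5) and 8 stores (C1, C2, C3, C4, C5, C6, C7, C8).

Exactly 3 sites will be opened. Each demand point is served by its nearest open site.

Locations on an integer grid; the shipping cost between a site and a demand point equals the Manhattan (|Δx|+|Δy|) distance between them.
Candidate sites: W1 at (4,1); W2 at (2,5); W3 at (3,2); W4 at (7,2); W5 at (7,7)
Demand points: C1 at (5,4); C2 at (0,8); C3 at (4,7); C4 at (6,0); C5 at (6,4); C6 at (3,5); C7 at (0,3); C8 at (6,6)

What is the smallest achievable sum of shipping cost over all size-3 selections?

25

Open {W2, W4, W5}.
  C1→W2 4, C2→W2 5, C3→W5 3, C4→W4 3, C5→W4 3, C6→W2 1, C7→W2 4, C8→W5 2  ⇒ total 25.
Compare {W1, W2, W5}: total 26.
Compare {W2, W3, W5}: total 28.
No size-3 selection does better; minimum is 25.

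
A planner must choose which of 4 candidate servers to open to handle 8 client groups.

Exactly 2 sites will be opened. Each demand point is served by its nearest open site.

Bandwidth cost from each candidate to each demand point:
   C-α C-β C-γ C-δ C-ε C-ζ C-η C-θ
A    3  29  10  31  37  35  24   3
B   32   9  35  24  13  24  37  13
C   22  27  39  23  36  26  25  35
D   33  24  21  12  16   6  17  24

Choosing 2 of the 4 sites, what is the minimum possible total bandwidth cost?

91

Open {A, D}.
  C-α→A 3, C-β→D 24, C-γ→A 10, C-δ→D 12, C-ε→D 16, C-ζ→D 6, C-η→D 17, C-θ→A 3  ⇒ total 91.
Compare {A, B}: total 110.
Compare {B, D}: total 123.
No size-2 selection does better; minimum is 91.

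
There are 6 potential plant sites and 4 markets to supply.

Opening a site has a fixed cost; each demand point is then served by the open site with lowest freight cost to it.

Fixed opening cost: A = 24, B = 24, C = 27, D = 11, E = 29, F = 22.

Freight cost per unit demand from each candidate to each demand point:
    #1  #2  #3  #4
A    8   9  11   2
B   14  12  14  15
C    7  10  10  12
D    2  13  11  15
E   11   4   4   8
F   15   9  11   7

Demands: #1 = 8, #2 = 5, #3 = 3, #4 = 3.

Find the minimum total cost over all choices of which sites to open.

Open {D, E}: assign each demand point to its cheapest open site.
  #1→D 8×2=16, #2→E 5×4=20, #3→E 3×4=12, #4→E 3×8=24
  freight cost 72, fixed 40 → total 112.
Compare {A, D, E}: freight cost 54 + fixed 64 = 118.
Compare {D, E, F}: freight cost 69 + fixed 62 = 131.
Compare {A, D}: freight cost 100 + fixed 35 = 135.
All other subsets cost ≥ 118. Minimum total cost: 112.

112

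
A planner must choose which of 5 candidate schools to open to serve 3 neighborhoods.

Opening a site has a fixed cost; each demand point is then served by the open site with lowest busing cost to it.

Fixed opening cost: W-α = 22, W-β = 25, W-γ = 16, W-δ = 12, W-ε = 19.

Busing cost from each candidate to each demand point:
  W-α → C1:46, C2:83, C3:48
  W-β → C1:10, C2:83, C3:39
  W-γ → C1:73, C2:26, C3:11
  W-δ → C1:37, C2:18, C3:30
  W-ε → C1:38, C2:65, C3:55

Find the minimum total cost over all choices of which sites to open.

88

Open {W-β, W-γ}: assign each demand point to its cheapest open site.
  C1→W-β 10, C2→W-γ 26, C3→W-γ 11
  busing cost 47, fixed 41 → total 88.
Compare {W-β, W-γ, W-δ}: busing cost 39 + fixed 53 = 92.
Compare {W-γ, W-δ}: busing cost 66 + fixed 28 = 94.
Compare {W-β, W-δ}: busing cost 58 + fixed 37 = 95.
All other subsets cost ≥ 92. Minimum total cost: 88.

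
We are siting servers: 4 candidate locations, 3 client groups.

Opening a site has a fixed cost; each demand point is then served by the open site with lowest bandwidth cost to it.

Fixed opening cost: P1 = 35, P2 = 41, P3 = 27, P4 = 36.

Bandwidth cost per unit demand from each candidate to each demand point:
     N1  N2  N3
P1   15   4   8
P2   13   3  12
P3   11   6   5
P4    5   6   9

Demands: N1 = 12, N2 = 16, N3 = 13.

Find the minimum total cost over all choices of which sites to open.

Open {P2, P3, P4}: assign each demand point to its cheapest open site.
  N1→P4 12×5=60, N2→P2 16×3=48, N3→P3 13×5=65
  bandwidth cost 173, fixed 104 → total 277.
Compare {P3, P4}: bandwidth cost 221 + fixed 63 = 284.
Compare {P1, P3, P4}: bandwidth cost 189 + fixed 98 = 287.
Compare {P1, P4}: bandwidth cost 228 + fixed 71 = 299.
All other subsets cost ≥ 284. Minimum total cost: 277.

277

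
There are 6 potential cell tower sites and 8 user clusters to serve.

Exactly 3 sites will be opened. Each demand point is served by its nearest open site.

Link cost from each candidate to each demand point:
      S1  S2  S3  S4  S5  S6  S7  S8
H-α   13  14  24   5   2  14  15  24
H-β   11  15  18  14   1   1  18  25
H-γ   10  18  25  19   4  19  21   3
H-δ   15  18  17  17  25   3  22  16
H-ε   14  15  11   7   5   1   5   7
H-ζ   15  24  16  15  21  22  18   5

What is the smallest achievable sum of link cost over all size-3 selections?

51

Open {H-α, H-γ, H-ε}.
  S1→H-γ 10, S2→H-α 14, S3→H-ε 11, S4→H-α 5, S5→H-α 2, S6→H-ε 1, S7→H-ε 5, S8→H-γ 3  ⇒ total 51.
Compare {H-β, H-γ, H-ε}: total 53.
Compare {H-α, H-β, H-ε}: total 55.
No size-3 selection does better; minimum is 51.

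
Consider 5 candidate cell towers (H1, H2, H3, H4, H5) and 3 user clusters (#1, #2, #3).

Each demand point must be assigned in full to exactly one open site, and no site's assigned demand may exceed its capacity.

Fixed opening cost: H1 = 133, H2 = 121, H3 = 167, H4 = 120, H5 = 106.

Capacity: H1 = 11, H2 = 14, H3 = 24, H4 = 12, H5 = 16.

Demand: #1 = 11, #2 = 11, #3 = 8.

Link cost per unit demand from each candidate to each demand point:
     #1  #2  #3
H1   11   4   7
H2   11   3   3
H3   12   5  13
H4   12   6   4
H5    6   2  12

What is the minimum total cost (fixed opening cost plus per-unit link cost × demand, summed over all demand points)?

478

Open {H2, H4, H5}; cheapest assignment that respects the capacities:
  H2 (cap 14, load 11): #2 — cost 11×3 = 33
  H4 (cap 12, load 8): #3 — cost 8×4 = 32
  H5 (cap 16, load 11): #1 — cost 11×6 = 66
  Shipping 131, fixed 347 → total 478.
  Any other capacity-feasible assignment to {H2, H4, H5} ships for at least 131.
Compare {H1, H2, H5}: its best feasible assignment gives total 494.
Compare {H3, H5}: its best feasible assignment gives total 498.
Every other set of open sites that can feasibly serve all demand totals ≥ 494 even under its best assignment. Minimum: 478.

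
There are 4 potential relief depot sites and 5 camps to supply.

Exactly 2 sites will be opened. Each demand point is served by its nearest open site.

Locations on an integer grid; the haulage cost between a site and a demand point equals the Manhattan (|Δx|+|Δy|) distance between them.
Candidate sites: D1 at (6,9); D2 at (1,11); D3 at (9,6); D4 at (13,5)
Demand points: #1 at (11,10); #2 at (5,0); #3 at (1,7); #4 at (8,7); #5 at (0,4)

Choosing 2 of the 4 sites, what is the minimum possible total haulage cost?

30

Open {D2, D3}.
  #1→D3 6, #2→D3 10, #3→D2 4, #4→D3 2, #5→D2 8  ⇒ total 30.
Compare {D1, D2}: total 32.
Compare {D1, D3}: total 36.
No size-2 selection does better; minimum is 30.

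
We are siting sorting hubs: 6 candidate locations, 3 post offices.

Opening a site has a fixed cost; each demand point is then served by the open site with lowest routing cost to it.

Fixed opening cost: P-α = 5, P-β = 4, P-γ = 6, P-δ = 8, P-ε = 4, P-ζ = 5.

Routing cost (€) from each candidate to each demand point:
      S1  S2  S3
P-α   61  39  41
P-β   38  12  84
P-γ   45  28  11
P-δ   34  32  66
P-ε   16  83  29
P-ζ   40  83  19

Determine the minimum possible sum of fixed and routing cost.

Open {P-β, P-γ, P-ε}: assign each demand point to its cheapest open site.
  S1→P-ε 16, S2→P-β 12, S3→P-γ 11
  routing cost 39, fixed 14 → total 53.
Compare {P-α, P-β, P-γ, P-ε}: routing cost 39 + fixed 19 = 58.
Compare {P-β, P-γ, P-ε, P-ζ}: routing cost 39 + fixed 19 = 58.
Compare {P-β, P-ε, P-ζ}: routing cost 47 + fixed 13 = 60.
All other subsets cost ≥ 58. Minimum total cost: 53.

53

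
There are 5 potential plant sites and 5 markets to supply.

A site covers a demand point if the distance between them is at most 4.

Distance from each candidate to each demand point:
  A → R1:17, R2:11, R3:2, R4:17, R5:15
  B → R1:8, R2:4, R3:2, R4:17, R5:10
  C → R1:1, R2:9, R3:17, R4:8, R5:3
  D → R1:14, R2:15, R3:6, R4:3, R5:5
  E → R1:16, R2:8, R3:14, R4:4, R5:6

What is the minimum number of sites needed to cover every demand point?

Coverage sets (demand points within 4 of each site):
  A: {R3}
  B: {R2, R3}
  C: {R1, R5}
  D: {R4}
  E: {R4}
No 2 sites suffice: every size-2 union leaves at least one demand point uncovered.
But {B, C, D} covers everything, so the minimum is 3.

3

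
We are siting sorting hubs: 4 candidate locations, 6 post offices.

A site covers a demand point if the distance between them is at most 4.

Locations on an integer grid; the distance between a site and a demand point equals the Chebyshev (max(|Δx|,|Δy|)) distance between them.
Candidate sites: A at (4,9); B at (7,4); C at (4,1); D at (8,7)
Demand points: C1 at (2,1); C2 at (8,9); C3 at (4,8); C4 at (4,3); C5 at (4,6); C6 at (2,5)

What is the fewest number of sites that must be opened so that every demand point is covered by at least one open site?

2

Coverage sets (demand points within 4 of each site):
  A: {C2, C3, C5, C6}
  B: {C3, C4, C5}
  C: {C1, C4, C6}
  D: {C2, C3, C4, C5}
No single site covers all 6 demand points.
But {A, C} covers everything, so the minimum is 2.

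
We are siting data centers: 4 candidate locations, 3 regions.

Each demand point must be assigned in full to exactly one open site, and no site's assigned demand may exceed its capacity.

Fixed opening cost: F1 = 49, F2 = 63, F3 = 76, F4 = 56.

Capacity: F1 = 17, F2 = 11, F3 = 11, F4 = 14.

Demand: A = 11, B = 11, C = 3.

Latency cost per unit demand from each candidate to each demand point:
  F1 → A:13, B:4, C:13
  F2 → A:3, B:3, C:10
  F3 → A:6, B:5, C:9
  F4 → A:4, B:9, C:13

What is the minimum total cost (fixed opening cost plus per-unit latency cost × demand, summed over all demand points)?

228

Open {F1, F2}; cheapest assignment that respects the capacities:
  F1 (cap 17, load 14): B, C — cost 11×4 + 3×13 = 83
  F2 (cap 11, load 11): A — cost 11×3 = 33
  Shipping 116, fixed 112 → total 228.
  Any other capacity-feasible assignment to {F1, F2} ships for at least 116.
Compare {F1, F4}: its best feasible assignment gives total 232.
Compare {F2, F4}: its best feasible assignment gives total 235.
Every other set of open sites that can feasibly serve all demand totals ≥ 232 even under its best assignment. Minimum: 228.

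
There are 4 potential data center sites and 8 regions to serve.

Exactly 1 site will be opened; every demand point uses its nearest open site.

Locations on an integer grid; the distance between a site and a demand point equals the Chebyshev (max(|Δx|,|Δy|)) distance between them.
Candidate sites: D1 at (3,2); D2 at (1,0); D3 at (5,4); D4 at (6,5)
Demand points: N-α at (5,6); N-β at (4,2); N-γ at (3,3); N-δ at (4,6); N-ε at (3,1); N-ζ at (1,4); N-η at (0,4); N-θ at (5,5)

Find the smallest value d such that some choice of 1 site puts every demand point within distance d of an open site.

Open {D1}.
  Farthest demand point is N-α at distance 4 (to D1); all others are ≤ 4.
With {D3} the worst case is 5.
With {D2} the worst case is 6.
No size-1 selection achieves below 4.

4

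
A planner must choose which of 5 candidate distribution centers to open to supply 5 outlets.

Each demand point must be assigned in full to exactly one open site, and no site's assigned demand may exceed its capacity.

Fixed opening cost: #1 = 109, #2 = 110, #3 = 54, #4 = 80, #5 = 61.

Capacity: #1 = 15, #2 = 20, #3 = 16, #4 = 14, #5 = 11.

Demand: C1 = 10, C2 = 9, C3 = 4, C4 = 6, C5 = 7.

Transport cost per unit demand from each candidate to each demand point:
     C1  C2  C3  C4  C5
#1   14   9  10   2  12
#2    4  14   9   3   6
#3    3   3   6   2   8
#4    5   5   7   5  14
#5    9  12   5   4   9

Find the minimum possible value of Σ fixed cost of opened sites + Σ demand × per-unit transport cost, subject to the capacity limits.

341

Open {#2, #3}; cheapest assignment that respects the capacities:
  #2 (cap 20, load 20): C1, C3, C4 — cost 10×4 + 4×9 + 6×3 = 94
  #3 (cap 16, load 16): C2, C5 — cost 9×3 + 7×8 = 83
  Shipping 177, fixed 164 → total 341.
  Any other capacity-feasible assignment to {#2, #3} ships for at least 177.
Compare {#3, #4, #5}: its best feasible assignment gives total 365.
Compare {#2, #3, #5}: its best feasible assignment gives total 366.
Every other set of open sites that can feasibly serve all demand totals ≥ 365 even under its best assignment. Minimum: 341.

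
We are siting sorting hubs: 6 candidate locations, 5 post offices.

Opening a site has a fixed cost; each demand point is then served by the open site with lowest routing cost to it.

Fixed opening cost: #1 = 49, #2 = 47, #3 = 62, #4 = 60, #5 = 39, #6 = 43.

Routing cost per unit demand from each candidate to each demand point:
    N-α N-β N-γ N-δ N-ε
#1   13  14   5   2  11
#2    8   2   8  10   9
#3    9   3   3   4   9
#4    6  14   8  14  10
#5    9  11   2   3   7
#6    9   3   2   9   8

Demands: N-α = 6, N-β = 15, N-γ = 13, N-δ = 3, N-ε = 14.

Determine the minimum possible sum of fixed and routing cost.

297

Open {#2, #5}: assign each demand point to its cheapest open site.
  N-α→#2 6×8=48, N-β→#2 15×2=30, N-γ→#5 13×2=26, N-δ→#5 3×3=9, N-ε→#5 14×7=98
  routing cost 211, fixed 86 → total 297.
Compare {#6}: routing cost 264 + fixed 43 = 307.
Compare {#5, #6}: routing cost 232 + fixed 82 = 314.
Compare {#2, #6}: routing cost 243 + fixed 90 = 333.
All other subsets cost ≥ 307. Minimum total cost: 297.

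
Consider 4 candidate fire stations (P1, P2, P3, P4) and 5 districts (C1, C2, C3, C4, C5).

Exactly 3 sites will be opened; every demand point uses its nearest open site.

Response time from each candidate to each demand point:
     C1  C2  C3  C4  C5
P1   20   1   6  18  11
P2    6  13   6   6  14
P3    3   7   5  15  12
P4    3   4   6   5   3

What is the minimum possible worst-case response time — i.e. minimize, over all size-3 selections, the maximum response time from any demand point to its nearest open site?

Open {P1, P3, P4}.
  Farthest demand point is C3 at response time 5 (to P3); all others are ≤ 5.
With {P2, P3, P4} the worst case is 5.
With {P1, P2, P4} the worst case is 6.
No size-3 selection achieves below 5.

5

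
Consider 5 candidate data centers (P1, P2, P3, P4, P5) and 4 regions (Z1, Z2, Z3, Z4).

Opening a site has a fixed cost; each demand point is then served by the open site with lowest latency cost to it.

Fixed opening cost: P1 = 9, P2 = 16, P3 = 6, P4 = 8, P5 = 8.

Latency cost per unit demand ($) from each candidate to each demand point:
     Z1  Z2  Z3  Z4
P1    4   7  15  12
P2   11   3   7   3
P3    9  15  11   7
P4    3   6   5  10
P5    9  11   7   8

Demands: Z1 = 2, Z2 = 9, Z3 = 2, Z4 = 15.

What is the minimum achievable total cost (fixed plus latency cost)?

Open {P2, P4}: assign each demand point to its cheapest open site.
  Z1→P4 2×3=6, Z2→P2 9×3=27, Z3→P4 2×5=10, Z4→P2 15×3=45
  latency cost 88, fixed 24 → total 112.
Compare {P2, P3, P4}: latency cost 88 + fixed 30 = 118.
Compare {P1, P2}: latency cost 94 + fixed 25 = 119.
Compare {P2, P4, P5}: latency cost 88 + fixed 32 = 120.
All other subsets cost ≥ 118. Minimum total cost: 112.

112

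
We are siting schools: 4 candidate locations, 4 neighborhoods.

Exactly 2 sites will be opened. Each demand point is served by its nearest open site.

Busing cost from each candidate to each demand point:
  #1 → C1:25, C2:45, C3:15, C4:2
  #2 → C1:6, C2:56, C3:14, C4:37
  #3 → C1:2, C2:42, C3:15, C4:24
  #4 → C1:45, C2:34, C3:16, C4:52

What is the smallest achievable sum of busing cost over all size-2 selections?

Open {#1, #3}.
  C1→#3 2, C2→#3 42, C3→#1 15, C4→#1 2  ⇒ total 61.
Compare {#1, #2}: total 67.
Compare {#3, #4}: total 75.
No size-2 selection does better; minimum is 61.

61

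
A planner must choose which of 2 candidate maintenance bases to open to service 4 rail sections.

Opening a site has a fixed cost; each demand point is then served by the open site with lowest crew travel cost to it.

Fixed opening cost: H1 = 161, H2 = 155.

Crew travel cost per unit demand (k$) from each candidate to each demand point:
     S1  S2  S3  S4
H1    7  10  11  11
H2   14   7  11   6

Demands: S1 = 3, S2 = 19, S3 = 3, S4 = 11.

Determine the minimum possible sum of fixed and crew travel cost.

Open {H2}: assign each demand point to its cheapest open site.
  S1→H2 3×14=42, S2→H2 19×7=133, S3→H2 3×11=33, S4→H2 11×6=66
  crew travel cost 274, fixed 155 → total 429.
Compare {H1}: crew travel cost 365 + fixed 161 = 526.
Compare {H1, H2}: crew travel cost 253 + fixed 316 = 569.

429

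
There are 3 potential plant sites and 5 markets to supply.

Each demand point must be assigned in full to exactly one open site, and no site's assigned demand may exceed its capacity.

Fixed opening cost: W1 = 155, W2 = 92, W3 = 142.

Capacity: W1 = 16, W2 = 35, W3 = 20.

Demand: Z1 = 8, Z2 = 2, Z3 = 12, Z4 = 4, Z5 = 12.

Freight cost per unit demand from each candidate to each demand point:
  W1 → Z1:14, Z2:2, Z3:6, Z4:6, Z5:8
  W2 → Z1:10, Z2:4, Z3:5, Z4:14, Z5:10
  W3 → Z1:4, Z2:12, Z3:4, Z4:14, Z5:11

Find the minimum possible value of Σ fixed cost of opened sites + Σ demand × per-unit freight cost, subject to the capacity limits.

Open {W2, W3}; cheapest assignment that respects the capacities:
  W2 (cap 35, load 18): Z2, Z4, Z5 — cost 2×4 + 4×14 + 12×10 = 184
  W3 (cap 20, load 20): Z1, Z3 — cost 8×4 + 12×4 = 80
  Shipping 264, fixed 234 → total 498.
  Any other capacity-feasible assignment to {W2, W3} ships for at least 264.
Compare {W1, W2}: its best feasible assignment gives total 515.
Compare {W1, W2, W3}: its best feasible assignment gives total 597.
Every other set of open sites that can feasibly serve all demand totals ≥ 515 even under its best assignment. Minimum: 498.

498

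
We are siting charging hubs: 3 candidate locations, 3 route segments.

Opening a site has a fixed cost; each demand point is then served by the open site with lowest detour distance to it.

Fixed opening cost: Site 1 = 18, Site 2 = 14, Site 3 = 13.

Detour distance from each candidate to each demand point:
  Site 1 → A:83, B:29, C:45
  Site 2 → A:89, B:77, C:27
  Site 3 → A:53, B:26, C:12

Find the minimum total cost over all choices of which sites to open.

104

Open {Site 3}: assign each demand point to its cheapest open site.
  A→Site 3 53, B→Site 3 26, C→Site 3 12
  detour distance 91, fixed 13 → total 104.
Compare {Site 2, Site 3}: detour distance 91 + fixed 27 = 118.
Compare {Site 1, Site 3}: detour distance 91 + fixed 31 = 122.
Compare {Site 1, Site 2, Site 3}: detour distance 91 + fixed 45 = 136.
All other subsets cost ≥ 118. Minimum total cost: 104.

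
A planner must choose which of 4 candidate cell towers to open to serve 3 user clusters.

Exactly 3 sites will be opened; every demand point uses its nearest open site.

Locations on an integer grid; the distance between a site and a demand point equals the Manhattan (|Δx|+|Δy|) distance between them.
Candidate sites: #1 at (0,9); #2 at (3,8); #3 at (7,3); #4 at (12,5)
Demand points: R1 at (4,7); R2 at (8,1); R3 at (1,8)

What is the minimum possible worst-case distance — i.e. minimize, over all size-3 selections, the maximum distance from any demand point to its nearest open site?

3

Open {#1, #2, #3}.
  Farthest demand point is R2 at distance 3 (to #3); all others are ≤ 3.
With {#2, #3, #4} the worst case is 3.
With {#1, #3, #4} the worst case is 6.
No size-3 selection achieves below 3.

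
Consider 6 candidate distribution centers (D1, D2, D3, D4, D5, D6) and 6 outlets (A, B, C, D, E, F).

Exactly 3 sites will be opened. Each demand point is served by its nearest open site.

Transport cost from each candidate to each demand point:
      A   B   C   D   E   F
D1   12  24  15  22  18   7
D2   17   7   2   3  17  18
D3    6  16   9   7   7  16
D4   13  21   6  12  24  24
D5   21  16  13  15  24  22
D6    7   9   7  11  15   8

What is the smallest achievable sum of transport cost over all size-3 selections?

Open {D1, D2, D3}.
  A→D3 6, B→D2 7, C→D2 2, D→D2 3, E→D3 7, F→D1 7  ⇒ total 32.
Compare {D2, D3, D6}: total 33.
Compare {D1, D2, D6}: total 41.
No size-3 selection does better; minimum is 32.

32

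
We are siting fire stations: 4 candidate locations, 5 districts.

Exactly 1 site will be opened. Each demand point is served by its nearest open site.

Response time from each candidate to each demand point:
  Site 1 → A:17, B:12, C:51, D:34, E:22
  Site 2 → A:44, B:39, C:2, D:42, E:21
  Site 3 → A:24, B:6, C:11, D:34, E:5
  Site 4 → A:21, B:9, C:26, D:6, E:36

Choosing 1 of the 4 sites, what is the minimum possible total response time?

80

Open {Site 3}.
  A→Site 3 24, B→Site 3 6, C→Site 3 11, D→Site 3 34, E→Site 3 5  ⇒ total 80.
Compare {Site 4}: total 98.
Compare {Site 1}: total 136.
No size-1 selection does better; minimum is 80.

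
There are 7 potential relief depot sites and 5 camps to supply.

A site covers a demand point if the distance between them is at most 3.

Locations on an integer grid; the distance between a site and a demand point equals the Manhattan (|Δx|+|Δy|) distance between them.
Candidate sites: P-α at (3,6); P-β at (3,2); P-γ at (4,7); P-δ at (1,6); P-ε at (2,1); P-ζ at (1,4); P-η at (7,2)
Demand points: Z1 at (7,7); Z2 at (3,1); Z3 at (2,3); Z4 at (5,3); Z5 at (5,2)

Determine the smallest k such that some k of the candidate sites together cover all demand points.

2

Coverage sets (demand points within 3 of each site):
  P-α: {}
  P-β: {Z2, Z3, Z4, Z5}
  P-γ: {Z1}
  P-δ: {}
  P-ε: {Z2, Z3}
  P-ζ: {Z3}
  P-η: {Z4, Z5}
No single site covers all 5 demand points.
But {P-β, P-γ} covers everything, so the minimum is 2.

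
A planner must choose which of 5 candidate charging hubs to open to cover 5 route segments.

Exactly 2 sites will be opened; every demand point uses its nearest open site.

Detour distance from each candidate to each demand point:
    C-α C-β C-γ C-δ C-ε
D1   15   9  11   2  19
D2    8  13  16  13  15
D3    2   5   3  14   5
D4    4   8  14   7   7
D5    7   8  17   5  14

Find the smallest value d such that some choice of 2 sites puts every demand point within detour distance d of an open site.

5

Open {D1, D3}.
  Farthest demand point is C-β at detour distance 5 (to D3); all others are ≤ 5.
With {D3, D5} the worst case is 5.
With {D3, D4} the worst case is 7.
No size-2 selection achieves below 5.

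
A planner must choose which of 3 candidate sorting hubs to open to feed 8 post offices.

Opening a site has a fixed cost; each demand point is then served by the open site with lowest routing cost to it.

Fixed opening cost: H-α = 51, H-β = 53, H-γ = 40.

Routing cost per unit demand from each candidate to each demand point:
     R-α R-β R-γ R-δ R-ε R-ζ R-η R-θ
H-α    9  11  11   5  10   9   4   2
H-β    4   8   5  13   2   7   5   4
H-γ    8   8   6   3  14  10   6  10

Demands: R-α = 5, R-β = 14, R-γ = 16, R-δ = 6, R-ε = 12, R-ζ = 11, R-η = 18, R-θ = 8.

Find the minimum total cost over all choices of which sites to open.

535

Open {H-α, H-β}: assign each demand point to its cheapest open site.
  R-α→H-β 5×4=20, R-β→H-β 14×8=112, R-γ→H-β 16×5=80, R-δ→H-α 6×5=30, R-ε→H-β 12×2=24, R-ζ→H-β 11×7=77, R-η→H-α 18×4=72, R-θ→H-α 8×2=16
  routing cost 431, fixed 104 → total 535.
Compare {H-β, H-γ}: routing cost 453 + fixed 93 = 546.
Compare {H-α, H-β, H-γ}: routing cost 419 + fixed 144 = 563.
Compare {H-β}: routing cost 513 + fixed 53 = 566.
All other subsets cost ≥ 546. Minimum total cost: 535.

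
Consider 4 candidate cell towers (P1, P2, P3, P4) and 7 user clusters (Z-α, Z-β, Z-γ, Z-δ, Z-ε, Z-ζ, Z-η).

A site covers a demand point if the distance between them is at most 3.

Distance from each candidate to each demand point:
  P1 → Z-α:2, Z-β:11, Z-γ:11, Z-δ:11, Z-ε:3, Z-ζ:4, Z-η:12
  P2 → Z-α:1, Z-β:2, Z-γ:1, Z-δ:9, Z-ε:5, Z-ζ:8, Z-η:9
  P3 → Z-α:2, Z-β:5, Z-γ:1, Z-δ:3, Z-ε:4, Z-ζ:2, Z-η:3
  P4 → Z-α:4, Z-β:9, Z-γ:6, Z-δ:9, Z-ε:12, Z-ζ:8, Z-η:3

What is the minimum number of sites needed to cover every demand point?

Coverage sets (demand points within 3 of each site):
  P1: {Z-α, Z-ε}
  P2: {Z-α, Z-β, Z-γ}
  P3: {Z-α, Z-γ, Z-δ, Z-ζ, Z-η}
  P4: {Z-η}
No 2 sites suffice: every size-2 union leaves at least one demand point uncovered.
But {P1, P2, P3} covers everything, so the minimum is 3.

3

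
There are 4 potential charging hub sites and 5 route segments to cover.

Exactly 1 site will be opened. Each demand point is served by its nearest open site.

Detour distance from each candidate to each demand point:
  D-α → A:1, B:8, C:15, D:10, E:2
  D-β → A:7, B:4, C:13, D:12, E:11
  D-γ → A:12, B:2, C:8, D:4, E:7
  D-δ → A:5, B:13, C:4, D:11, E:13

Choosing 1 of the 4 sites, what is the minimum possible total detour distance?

33

Open {D-γ}.
  A→D-γ 12, B→D-γ 2, C→D-γ 8, D→D-γ 4, E→D-γ 7  ⇒ total 33.
Compare {D-α}: total 36.
Compare {D-δ}: total 46.
No size-1 selection does better; minimum is 33.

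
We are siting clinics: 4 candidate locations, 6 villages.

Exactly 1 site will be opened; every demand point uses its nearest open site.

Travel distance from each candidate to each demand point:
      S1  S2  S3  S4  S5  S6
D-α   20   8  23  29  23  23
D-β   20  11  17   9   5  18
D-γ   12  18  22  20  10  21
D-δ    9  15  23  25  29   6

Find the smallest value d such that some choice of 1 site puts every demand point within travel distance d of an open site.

20

Open {D-β}.
  Farthest demand point is S1 at travel distance 20 (to D-β); all others are ≤ 20.
With {D-γ} the worst case is 22.
With {D-α} the worst case is 29.
No size-1 selection achieves below 20.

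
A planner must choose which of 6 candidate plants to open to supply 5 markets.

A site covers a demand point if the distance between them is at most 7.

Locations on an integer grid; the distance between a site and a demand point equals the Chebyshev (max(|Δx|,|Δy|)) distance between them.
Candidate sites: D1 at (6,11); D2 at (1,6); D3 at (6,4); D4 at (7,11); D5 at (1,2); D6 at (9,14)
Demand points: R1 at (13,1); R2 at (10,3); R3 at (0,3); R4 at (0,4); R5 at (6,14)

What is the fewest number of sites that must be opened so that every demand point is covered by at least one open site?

2

Coverage sets (demand points within 7 of each site):
  D1: {R4, R5}
  D2: {R3, R4}
  D3: {R1, R2, R3, R4}
  D4: {R4, R5}
  D5: {R3, R4}
  D6: {R5}
No single site covers all 5 demand points.
But {D1, D3} covers everything, so the minimum is 2.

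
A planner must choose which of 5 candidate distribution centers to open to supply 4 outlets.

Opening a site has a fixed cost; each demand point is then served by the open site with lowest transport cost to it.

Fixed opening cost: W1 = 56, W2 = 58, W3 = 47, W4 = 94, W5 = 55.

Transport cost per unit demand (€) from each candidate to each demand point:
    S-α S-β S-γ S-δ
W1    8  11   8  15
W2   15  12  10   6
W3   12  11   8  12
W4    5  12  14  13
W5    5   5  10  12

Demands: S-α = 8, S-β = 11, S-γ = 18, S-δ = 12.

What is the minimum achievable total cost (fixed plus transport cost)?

460

Open {W2, W5}: assign each demand point to its cheapest open site.
  S-α→W5 8×5=40, S-β→W5 11×5=55, S-γ→W2 18×10=180, S-δ→W2 12×6=72
  transport cost 347, fixed 113 → total 460.
Compare {W2, W3, W5}: transport cost 311 + fixed 160 = 471.
Compare {W5}: transport cost 419 + fixed 55 = 474.
Compare {W1, W2, W5}: transport cost 311 + fixed 169 = 480.
All other subsets cost ≥ 471. Minimum total cost: 460.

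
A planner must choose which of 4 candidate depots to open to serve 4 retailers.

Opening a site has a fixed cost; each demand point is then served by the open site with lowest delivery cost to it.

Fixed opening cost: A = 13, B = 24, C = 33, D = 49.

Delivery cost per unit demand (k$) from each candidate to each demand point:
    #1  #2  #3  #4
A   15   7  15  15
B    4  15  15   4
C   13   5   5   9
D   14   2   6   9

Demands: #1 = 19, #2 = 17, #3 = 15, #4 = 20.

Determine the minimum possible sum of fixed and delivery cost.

Open {B, D}: assign each demand point to its cheapest open site.
  #1→B 19×4=76, #2→D 17×2=34, #3→D 15×6=90, #4→B 20×4=80
  delivery cost 280, fixed 73 → total 353.
Compare {A, B, D}: delivery cost 280 + fixed 86 = 366.
Compare {B, C, D}: delivery cost 265 + fixed 106 = 371.
Compare {B, C}: delivery cost 316 + fixed 57 = 373.
All other subsets cost ≥ 366. Minimum total cost: 353.

353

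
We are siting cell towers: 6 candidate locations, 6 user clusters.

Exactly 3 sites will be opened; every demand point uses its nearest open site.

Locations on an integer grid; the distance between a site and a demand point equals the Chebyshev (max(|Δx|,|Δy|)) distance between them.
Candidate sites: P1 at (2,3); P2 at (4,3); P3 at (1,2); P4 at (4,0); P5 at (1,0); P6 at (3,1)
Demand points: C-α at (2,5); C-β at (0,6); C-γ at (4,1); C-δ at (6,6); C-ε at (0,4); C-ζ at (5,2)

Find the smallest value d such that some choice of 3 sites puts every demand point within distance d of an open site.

Open {P1, P2, P3}.
  Farthest demand point is C-β at distance 3 (to P1); all others are ≤ 3.
With {P1, P2, P4} the worst case is 3.
With {P1, P2, P5} the worst case is 3.
No size-3 selection achieves below 3.

3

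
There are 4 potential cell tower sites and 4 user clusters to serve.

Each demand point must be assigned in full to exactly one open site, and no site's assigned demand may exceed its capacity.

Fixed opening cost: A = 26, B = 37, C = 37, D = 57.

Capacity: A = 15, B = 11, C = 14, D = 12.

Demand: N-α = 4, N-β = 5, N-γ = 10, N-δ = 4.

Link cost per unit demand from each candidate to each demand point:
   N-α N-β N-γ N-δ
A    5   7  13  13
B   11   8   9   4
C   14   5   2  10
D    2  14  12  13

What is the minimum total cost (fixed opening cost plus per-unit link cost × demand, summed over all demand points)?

Open {A, C}; cheapest assignment that respects the capacities:
  A (cap 15, load 9): N-α, N-β — cost 4×5 + 5×7 = 55
  C (cap 14, load 14): N-γ, N-δ — cost 10×2 + 4×10 = 60
  Shipping 115, fixed 63 → total 178.
  Any other capacity-feasible assignment to {A, C} ships for at least 115.
Compare {A, B, C}: its best feasible assignment gives total 191.
Compare {B, C}: its best feasible assignment gives total 206.
Every other set of open sites that can feasibly serve all demand totals ≥ 191 even under its best assignment. Minimum: 178.

178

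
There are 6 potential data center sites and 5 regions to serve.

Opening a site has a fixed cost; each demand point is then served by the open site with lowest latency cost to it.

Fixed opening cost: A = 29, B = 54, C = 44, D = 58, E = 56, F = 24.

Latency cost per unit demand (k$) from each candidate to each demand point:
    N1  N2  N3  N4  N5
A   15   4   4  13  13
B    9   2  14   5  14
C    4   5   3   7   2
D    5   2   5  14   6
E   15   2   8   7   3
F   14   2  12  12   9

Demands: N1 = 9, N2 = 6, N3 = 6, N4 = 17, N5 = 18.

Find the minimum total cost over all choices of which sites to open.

Open {C}: assign each demand point to its cheapest open site.
  N1→C 9×4=36, N2→C 6×5=30, N3→C 6×3=18, N4→C 17×7=119, N5→C 18×2=36
  latency cost 239, fixed 44 → total 283.
Compare {B, C}: latency cost 187 + fixed 98 = 285.
Compare {C, F}: latency cost 221 + fixed 68 = 289.
Compare {A, C}: latency cost 233 + fixed 73 = 306.
All other subsets cost ≥ 285. Minimum total cost: 283.

283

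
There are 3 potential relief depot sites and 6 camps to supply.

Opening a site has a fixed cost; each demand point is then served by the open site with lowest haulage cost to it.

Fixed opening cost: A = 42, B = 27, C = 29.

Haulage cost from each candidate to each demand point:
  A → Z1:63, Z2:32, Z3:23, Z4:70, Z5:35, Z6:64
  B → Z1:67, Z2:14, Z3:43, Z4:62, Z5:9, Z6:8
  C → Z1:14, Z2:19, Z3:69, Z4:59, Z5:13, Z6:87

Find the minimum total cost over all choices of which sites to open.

203

Open {B, C}: assign each demand point to its cheapest open site.
  Z1→C 14, Z2→B 14, Z3→B 43, Z4→C 59, Z5→B 9, Z6→B 8
  haulage cost 147, fixed 56 → total 203.
Compare {A, B, C}: haulage cost 127 + fixed 98 = 225.
Compare {B}: haulage cost 203 + fixed 27 = 230.
Compare {A, B}: haulage cost 179 + fixed 69 = 248.
All other subsets cost ≥ 225. Minimum total cost: 203.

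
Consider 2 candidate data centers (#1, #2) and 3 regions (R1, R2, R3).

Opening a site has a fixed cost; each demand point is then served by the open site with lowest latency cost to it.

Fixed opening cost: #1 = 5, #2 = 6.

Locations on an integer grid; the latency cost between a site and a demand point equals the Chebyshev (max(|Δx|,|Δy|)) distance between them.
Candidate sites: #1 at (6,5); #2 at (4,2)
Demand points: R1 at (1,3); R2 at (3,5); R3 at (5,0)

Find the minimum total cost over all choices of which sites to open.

14

Open {#2}: assign each demand point to its cheapest open site.
  R1→#2 3, R2→#2 3, R3→#2 2
  latency cost 8, fixed 6 → total 14.
Compare {#1}: latency cost 13 + fixed 5 = 18.
Compare {#1, #2}: latency cost 8 + fixed 11 = 19.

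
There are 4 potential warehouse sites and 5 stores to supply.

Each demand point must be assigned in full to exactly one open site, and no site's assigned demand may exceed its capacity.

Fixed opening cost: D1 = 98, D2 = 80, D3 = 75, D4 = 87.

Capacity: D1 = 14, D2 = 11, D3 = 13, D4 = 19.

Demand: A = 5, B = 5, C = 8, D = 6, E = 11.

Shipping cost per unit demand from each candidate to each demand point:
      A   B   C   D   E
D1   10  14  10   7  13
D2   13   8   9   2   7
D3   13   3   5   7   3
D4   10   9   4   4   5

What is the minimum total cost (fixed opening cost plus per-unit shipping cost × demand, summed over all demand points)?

Open {D2, D3, D4}; cheapest assignment that respects the capacities:
  D2 (cap 11, load 11): B, D — cost 5×8 + 6×2 = 52
  D3 (cap 13, load 11): E — cost 11×3 = 33
  D4 (cap 19, load 13): A, C — cost 5×10 + 8×4 = 82
  Shipping 167, fixed 242 → total 409.
  Any other capacity-feasible assignment to {D2, D3, D4} ships for at least 167.
Compare {D1, D3, D4}: its best feasible assignment gives total 444.
Compare {D1, D2, D4}: its best feasible assignment gives total 454.
Every other set of open sites that can feasibly serve all demand totals ≥ 444 even under its best assignment. Minimum: 409.

409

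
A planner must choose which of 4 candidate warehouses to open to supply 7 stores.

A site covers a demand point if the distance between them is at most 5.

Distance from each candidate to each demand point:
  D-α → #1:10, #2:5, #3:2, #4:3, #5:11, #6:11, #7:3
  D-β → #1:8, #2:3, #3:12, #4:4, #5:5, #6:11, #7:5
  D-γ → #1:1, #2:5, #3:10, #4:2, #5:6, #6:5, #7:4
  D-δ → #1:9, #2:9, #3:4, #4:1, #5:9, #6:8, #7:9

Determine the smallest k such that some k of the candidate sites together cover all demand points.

Coverage sets (demand points within 5 of each site):
  D-α: {#2, #3, #4, #7}
  D-β: {#2, #4, #5, #7}
  D-γ: {#1, #2, #4, #6, #7}
  D-δ: {#3, #4}
No 2 sites suffice: every size-2 union leaves at least one demand point uncovered.
But {D-α, D-β, D-γ} covers everything, so the minimum is 3.

3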